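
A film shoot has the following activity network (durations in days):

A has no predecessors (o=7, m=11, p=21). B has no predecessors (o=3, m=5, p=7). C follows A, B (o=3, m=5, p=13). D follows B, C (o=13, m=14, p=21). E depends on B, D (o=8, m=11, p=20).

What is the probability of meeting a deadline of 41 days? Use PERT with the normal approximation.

0.143

te_A = (7 + 4·11 + 21)/6 = 72/6 = 12; σ²_A = ((21−7)/6)² = 5.444
te_B = (3 + 4·5 + 7)/6 = 30/6 = 5; σ²_B = ((7−3)/6)² = 0.444
te_C = (3 + 4·5 + 13)/6 = 36/6 = 6; σ²_C = ((13−3)/6)² = 2.778
te_D = (13 + 4·14 + 21)/6 = 90/6 = 15; σ²_D = ((21−13)/6)² = 1.778
te_E = (8 + 4·11 + 20)/6 = 72/6 = 12; σ²_E = ((20−8)/6)² = 4.000

Forward pass:
ES_A = 0; EF_A = 12
ES_B = 0; EF_B = 5
ES_C = max(EF_A=12, EF_B=5) = 12; EF_C = 12+6 = 18
ES_D = max(EF_B=5, EF_C=18) = 18; EF_D = 18+15 = 33
ES_E = max(EF_B=5, EF_D=33) = 33; EF_E = 33+12 = 45
Expected project duration μ = 45 days. Critical path: A → C → D → E.

Variance along critical path = 5.444 + 2.778 + 1.778 + 4.000 = 14.000; σ = √14.000 = 3.742 days.
Z = (41 − 45) / 3.742 = -1.069
P(T ≤ 41) = Φ(-1.069) ≈ 0.143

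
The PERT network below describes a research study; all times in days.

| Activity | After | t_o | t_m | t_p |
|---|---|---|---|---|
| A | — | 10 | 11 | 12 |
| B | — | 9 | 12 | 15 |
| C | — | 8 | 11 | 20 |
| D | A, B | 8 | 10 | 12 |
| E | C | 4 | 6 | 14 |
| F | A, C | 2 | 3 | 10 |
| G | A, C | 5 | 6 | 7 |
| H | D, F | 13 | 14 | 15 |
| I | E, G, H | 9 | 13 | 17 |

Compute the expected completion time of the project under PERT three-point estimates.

49 days

te_A = (10 + 4·11 + 12)/6 = 66/6 = 11
te_B = (9 + 4·12 + 15)/6 = 72/6 = 12
te_C = (8 + 4·11 + 20)/6 = 72/6 = 12
te_D = (8 + 4·10 + 12)/6 = 60/6 = 10
te_E = (4 + 4·6 + 14)/6 = 42/6 = 7
te_F = (2 + 4·3 + 10)/6 = 24/6 = 4
te_G = (5 + 4·6 + 7)/6 = 36/6 = 6
te_H = (13 + 4·14 + 15)/6 = 84/6 = 14
te_I = (9 + 4·13 + 17)/6 = 78/6 = 13

Forward pass:
ES_A = 0; EF_A = 11
ES_B = 0; EF_B = 12
ES_C = 0; EF_C = 12
ES_D = max(EF_A=11, EF_B=12) = 12; EF_D = 12+10 = 22
ES_E = 12; EF_E = 12+7 = 19
ES_F = max(EF_A=11, EF_C=12) = 12; EF_F = 12+4 = 16
ES_G = max(EF_A=11, EF_C=12) = 12; EF_G = 12+6 = 18
ES_H = max(EF_D=22, EF_F=16) = 22; EF_H = 22+14 = 36
ES_I = max(EF_E=19, EF_G=18, EF_H=36) = 36; EF_I = 36+13 = 49
Expected project duration μ = 49 days. Critical path: B → D → H → I.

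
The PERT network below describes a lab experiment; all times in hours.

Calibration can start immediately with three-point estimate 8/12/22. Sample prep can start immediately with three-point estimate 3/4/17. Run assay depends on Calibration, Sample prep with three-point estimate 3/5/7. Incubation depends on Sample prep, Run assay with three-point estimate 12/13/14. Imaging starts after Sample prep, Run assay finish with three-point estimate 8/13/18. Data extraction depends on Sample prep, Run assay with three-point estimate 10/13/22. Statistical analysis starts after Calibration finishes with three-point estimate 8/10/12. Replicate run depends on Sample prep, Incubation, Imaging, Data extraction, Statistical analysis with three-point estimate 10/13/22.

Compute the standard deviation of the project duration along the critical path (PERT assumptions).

3.73 hours

te_Calibration = (8 + 4·12 + 22)/6 = 78/6 = 13; σ²_Calibration = ((22−8)/6)² = 5.444
te_Sample prep = (3 + 4·4 + 17)/6 = 36/6 = 6; σ²_Sample prep = ((17−3)/6)² = 5.444
te_Run assay = (3 + 4·5 + 7)/6 = 30/6 = 5; σ²_Run assay = ((7−3)/6)² = 0.444
te_Incubation = (12 + 4·13 + 14)/6 = 78/6 = 13; σ²_Incubation = ((14−12)/6)² = 0.111
te_Imaging = (8 + 4·13 + 18)/6 = 78/6 = 13; σ²_Imaging = ((18−8)/6)² = 2.778
te_Data extraction = (10 + 4·13 + 22)/6 = 84/6 = 14; σ²_Data extraction = ((22−10)/6)² = 4.000
te_Statistical analysis = (8 + 4·10 + 12)/6 = 60/6 = 10; σ²_Statistical analysis = ((12−8)/6)² = 0.444
te_Replicate run = (10 + 4·13 + 22)/6 = 84/6 = 14; σ²_Replicate run = ((22−10)/6)² = 4.000

Forward pass:
ES_Calibration = 0; EF_Calibration = 13
ES_Sample prep = 0; EF_Sample prep = 6
ES_Run assay = max(EF_Calibration=13, EF_Sample prep=6) = 13; EF_Run assay = 13+5 = 18
ES_Incubation = max(EF_Sample prep=6, EF_Run assay=18) = 18; EF_Incubation = 18+13 = 31
ES_Imaging = max(EF_Sample prep=6, EF_Run assay=18) = 18; EF_Imaging = 18+13 = 31
ES_Data extraction = max(EF_Sample prep=6, EF_Run assay=18) = 18; EF_Data extraction = 18+14 = 32
ES_Statistical analysis = 13; EF_Statistical analysis = 13+10 = 23
ES_Replicate run = max(EF_Sample prep=6, EF_Incubation=31, EF_Imaging=31, EF_Data extraction=32, EF_Statistical analysis=23) = 32; EF_Replicate run = 32+14 = 46
Expected project duration μ = 46 hours. Critical path: Calibration → Run assay → Data extraction → Replicate run.

Variance along critical path = 5.444 + 0.444 + 4.000 + 4.000 = 13.889
σ = √13.889 = 3.727 hours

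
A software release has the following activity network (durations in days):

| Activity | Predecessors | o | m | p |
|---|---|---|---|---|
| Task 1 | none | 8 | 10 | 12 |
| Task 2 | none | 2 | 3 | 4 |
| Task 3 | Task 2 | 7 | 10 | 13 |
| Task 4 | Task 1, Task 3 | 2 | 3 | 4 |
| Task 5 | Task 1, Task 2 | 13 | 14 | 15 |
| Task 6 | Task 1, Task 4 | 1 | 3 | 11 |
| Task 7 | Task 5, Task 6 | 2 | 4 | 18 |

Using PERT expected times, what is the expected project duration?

30 days

te_Task 1 = (8 + 4·10 + 12)/6 = 60/6 = 10
te_Task 2 = (2 + 4·3 + 4)/6 = 18/6 = 3
te_Task 3 = (7 + 4·10 + 13)/6 = 60/6 = 10
te_Task 4 = (2 + 4·3 + 4)/6 = 18/6 = 3
te_Task 5 = (13 + 4·14 + 15)/6 = 84/6 = 14
te_Task 6 = (1 + 4·3 + 11)/6 = 24/6 = 4
te_Task 7 = (2 + 4·4 + 18)/6 = 36/6 = 6

Forward pass:
ES_Task 1 = 0; EF_Task 1 = 10
ES_Task 2 = 0; EF_Task 2 = 3
ES_Task 3 = 3; EF_Task 3 = 3+10 = 13
ES_Task 4 = max(EF_Task 1=10, EF_Task 3=13) = 13; EF_Task 4 = 13+3 = 16
ES_Task 5 = max(EF_Task 1=10, EF_Task 2=3) = 10; EF_Task 5 = 10+14 = 24
ES_Task 6 = max(EF_Task 1=10, EF_Task 4=16) = 16; EF_Task 6 = 16+4 = 20
ES_Task 7 = max(EF_Task 5=24, EF_Task 6=20) = 24; EF_Task 7 = 24+6 = 30
Expected project duration μ = 30 days. Critical path: Task 1 → Task 5 → Task 7.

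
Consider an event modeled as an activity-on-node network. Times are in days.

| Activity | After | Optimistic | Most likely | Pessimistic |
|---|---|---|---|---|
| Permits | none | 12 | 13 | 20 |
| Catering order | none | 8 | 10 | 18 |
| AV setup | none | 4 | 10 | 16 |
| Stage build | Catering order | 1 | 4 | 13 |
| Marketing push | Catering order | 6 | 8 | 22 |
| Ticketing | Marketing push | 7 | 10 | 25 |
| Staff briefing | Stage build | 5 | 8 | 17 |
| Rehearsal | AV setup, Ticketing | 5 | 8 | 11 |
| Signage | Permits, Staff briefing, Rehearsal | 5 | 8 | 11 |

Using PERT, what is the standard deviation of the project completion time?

4.57 days

te_Permits = (12 + 4·13 + 20)/6 = 84/6 = 14; σ²_Permits = ((20−12)/6)² = 1.778
te_Catering order = (8 + 4·10 + 18)/6 = 66/6 = 11; σ²_Catering order = ((18−8)/6)² = 2.778
te_AV setup = (4 + 4·10 + 16)/6 = 60/6 = 10; σ²_AV setup = ((16−4)/6)² = 4.000
te_Stage build = (1 + 4·4 + 13)/6 = 30/6 = 5; σ²_Stage build = ((13−1)/6)² = 4.000
te_Marketing push = (6 + 4·8 + 22)/6 = 60/6 = 10; σ²_Marketing push = ((22−6)/6)² = 7.111
te_Ticketing = (7 + 4·10 + 25)/6 = 72/6 = 12; σ²_Ticketing = ((25−7)/6)² = 9.000
te_Staff briefing = (5 + 4·8 + 17)/6 = 54/6 = 9; σ²_Staff briefing = ((17−5)/6)² = 4.000
te_Rehearsal = (5 + 4·8 + 11)/6 = 48/6 = 8; σ²_Rehearsal = ((11−5)/6)² = 1.000
te_Signage = (5 + 4·8 + 11)/6 = 48/6 = 8; σ²_Signage = ((11−5)/6)² = 1.000

Forward pass:
ES_Permits = 0; EF_Permits = 14
ES_Catering order = 0; EF_Catering order = 11
ES_AV setup = 0; EF_AV setup = 10
ES_Stage build = 11; EF_Stage build = 11+5 = 16
ES_Marketing push = 11; EF_Marketing push = 11+10 = 21
ES_Ticketing = 21; EF_Ticketing = 21+12 = 33
ES_Staff briefing = 16; EF_Staff briefing = 16+9 = 25
ES_Rehearsal = max(EF_AV setup=10, EF_Ticketing=33) = 33; EF_Rehearsal = 33+8 = 41
ES_Signage = max(EF_Permits=14, EF_Staff briefing=25, EF_Rehearsal=41) = 41; EF_Signage = 41+8 = 49
Expected project duration μ = 49 days. Critical path: Catering order → Marketing push → Ticketing → Rehearsal → Signage.

Variance along critical path = 2.778 + 7.111 + 9.000 + 1.000 + 1.000 = 20.889
σ = √20.889 = 4.570 days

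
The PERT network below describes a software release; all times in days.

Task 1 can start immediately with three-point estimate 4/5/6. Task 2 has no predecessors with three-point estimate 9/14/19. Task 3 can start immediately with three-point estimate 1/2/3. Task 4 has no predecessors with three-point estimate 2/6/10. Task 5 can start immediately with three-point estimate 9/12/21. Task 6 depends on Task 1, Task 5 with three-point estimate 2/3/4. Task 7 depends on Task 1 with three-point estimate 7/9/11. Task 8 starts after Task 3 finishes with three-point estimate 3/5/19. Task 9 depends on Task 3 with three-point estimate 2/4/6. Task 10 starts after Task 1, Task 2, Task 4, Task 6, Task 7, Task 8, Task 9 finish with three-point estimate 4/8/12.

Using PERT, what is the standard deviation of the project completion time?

2.43 days

te_Task 1 = (4 + 4·5 + 6)/6 = 30/6 = 5; σ²_Task 1 = ((6−4)/6)² = 0.111
te_Task 2 = (9 + 4·14 + 19)/6 = 84/6 = 14; σ²_Task 2 = ((19−9)/6)² = 2.778
te_Task 3 = (1 + 4·2 + 3)/6 = 12/6 = 2; σ²_Task 3 = ((3−1)/6)² = 0.111
te_Task 4 = (2 + 4·6 + 10)/6 = 36/6 = 6; σ²_Task 4 = ((10−2)/6)² = 1.778
te_Task 5 = (9 + 4·12 + 21)/6 = 78/6 = 13; σ²_Task 5 = ((21−9)/6)² = 4.000
te_Task 6 = (2 + 4·3 + 4)/6 = 18/6 = 3; σ²_Task 6 = ((4−2)/6)² = 0.111
te_Task 7 = (7 + 4·9 + 11)/6 = 54/6 = 9; σ²_Task 7 = ((11−7)/6)² = 0.444
te_Task 8 = (3 + 4·5 + 19)/6 = 42/6 = 7; σ²_Task 8 = ((19−3)/6)² = 7.111
te_Task 9 = (2 + 4·4 + 6)/6 = 24/6 = 4; σ²_Task 9 = ((6−2)/6)² = 0.444
te_Task 10 = (4 + 4·8 + 12)/6 = 48/6 = 8; σ²_Task 10 = ((12−4)/6)² = 1.778

Forward pass:
ES_Task 1 = 0; EF_Task 1 = 5
ES_Task 2 = 0; EF_Task 2 = 14
ES_Task 3 = 0; EF_Task 3 = 2
ES_Task 4 = 0; EF_Task 4 = 6
ES_Task 5 = 0; EF_Task 5 = 13
ES_Task 6 = max(EF_Task 1=5, EF_Task 5=13) = 13; EF_Task 6 = 13+3 = 16
ES_Task 7 = 5; EF_Task 7 = 5+9 = 14
ES_Task 8 = 2; EF_Task 8 = 2+7 = 9
ES_Task 9 = 2; EF_Task 9 = 2+4 = 6
ES_Task 10 = max(EF_Task 1=5, EF_Task 2=14, EF_Task 4=6, EF_Task 6=16, EF_Task 7=14, EF_Task 8=9, EF_Task 9=6) = 16; EF_Task 10 = 16+8 = 24
Expected project duration μ = 24 days. Critical path: Task 5 → Task 6 → Task 10.

Variance along critical path = 4.000 + 0.111 + 1.778 = 5.889
σ = √5.889 = 2.427 days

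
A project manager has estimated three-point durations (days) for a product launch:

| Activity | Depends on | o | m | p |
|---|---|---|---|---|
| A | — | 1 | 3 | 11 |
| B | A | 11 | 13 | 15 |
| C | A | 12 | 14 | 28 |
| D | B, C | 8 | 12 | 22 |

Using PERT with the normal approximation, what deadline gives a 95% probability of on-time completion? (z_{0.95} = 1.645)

te_A = (1 + 4·3 + 11)/6 = 24/6 = 4; σ²_A = ((11−1)/6)² = 2.778
te_B = (11 + 4·13 + 15)/6 = 78/6 = 13; σ²_B = ((15−11)/6)² = 0.444
te_C = (12 + 4·14 + 28)/6 = 96/6 = 16; σ²_C = ((28−12)/6)² = 7.111
te_D = (8 + 4·12 + 22)/6 = 78/6 = 13; σ²_D = ((22−8)/6)² = 5.444

Forward pass:
ES_A = 0; EF_A = 4
ES_B = 4; EF_B = 4+13 = 17
ES_C = 4; EF_C = 4+16 = 20
ES_D = max(EF_B=17, EF_C=20) = 20; EF_D = 20+13 = 33
Expected project duration μ = 33 days. Critical path: A → C → D.

Variance along critical path = 2.778 + 7.111 + 5.444 = 15.333; σ = 3.916 days.
D = μ + z·σ = 33 + 1.645·3.916 = 39.4 days

39.4 days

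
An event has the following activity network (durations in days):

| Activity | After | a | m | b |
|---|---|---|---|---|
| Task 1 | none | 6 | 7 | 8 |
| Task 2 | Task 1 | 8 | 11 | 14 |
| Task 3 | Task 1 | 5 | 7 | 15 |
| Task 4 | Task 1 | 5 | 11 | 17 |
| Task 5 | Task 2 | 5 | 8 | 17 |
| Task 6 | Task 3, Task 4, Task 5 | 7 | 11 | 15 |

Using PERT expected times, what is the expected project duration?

38 days

te_Task 1 = (6 + 4·7 + 8)/6 = 42/6 = 7
te_Task 2 = (8 + 4·11 + 14)/6 = 66/6 = 11
te_Task 3 = (5 + 4·7 + 15)/6 = 48/6 = 8
te_Task 4 = (5 + 4·11 + 17)/6 = 66/6 = 11
te_Task 5 = (5 + 4·8 + 17)/6 = 54/6 = 9
te_Task 6 = (7 + 4·11 + 15)/6 = 66/6 = 11

Forward pass:
ES_Task 1 = 0; EF_Task 1 = 7
ES_Task 2 = 7; EF_Task 2 = 7+11 = 18
ES_Task 3 = 7; EF_Task 3 = 7+8 = 15
ES_Task 4 = 7; EF_Task 4 = 7+11 = 18
ES_Task 5 = 18; EF_Task 5 = 18+9 = 27
ES_Task 6 = max(EF_Task 3=15, EF_Task 4=18, EF_Task 5=27) = 27; EF_Task 6 = 27+11 = 38
Expected project duration μ = 38 days. Critical path: Task 1 → Task 2 → Task 5 → Task 6.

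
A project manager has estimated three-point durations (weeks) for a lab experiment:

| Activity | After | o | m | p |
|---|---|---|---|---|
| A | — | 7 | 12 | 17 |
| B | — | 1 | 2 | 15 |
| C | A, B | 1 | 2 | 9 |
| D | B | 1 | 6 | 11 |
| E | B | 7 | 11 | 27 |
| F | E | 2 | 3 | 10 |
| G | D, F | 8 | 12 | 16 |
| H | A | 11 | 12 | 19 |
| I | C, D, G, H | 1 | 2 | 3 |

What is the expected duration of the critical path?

te_A = (7 + 4·12 + 17)/6 = 72/6 = 12
te_B = (1 + 4·2 + 15)/6 = 24/6 = 4
te_C = (1 + 4·2 + 9)/6 = 18/6 = 3
te_D = (1 + 4·6 + 11)/6 = 36/6 = 6
te_E = (7 + 4·11 + 27)/6 = 78/6 = 13
te_F = (2 + 4·3 + 10)/6 = 24/6 = 4
te_G = (8 + 4·12 + 16)/6 = 72/6 = 12
te_H = (11 + 4·12 + 19)/6 = 78/6 = 13
te_I = (1 + 4·2 + 3)/6 = 12/6 = 2

Forward pass:
ES_A = 0; EF_A = 12
ES_B = 0; EF_B = 4
ES_C = max(EF_A=12, EF_B=4) = 12; EF_C = 12+3 = 15
ES_D = 4; EF_D = 4+6 = 10
ES_E = 4; EF_E = 4+13 = 17
ES_F = 17; EF_F = 17+4 = 21
ES_G = max(EF_D=10, EF_F=21) = 21; EF_G = 21+12 = 33
ES_H = 12; EF_H = 12+13 = 25
ES_I = max(EF_C=15, EF_D=10, EF_G=33, EF_H=25) = 33; EF_I = 33+2 = 35
Expected project duration μ = 35 weeks. Critical path: B → E → F → G → I.

35 weeks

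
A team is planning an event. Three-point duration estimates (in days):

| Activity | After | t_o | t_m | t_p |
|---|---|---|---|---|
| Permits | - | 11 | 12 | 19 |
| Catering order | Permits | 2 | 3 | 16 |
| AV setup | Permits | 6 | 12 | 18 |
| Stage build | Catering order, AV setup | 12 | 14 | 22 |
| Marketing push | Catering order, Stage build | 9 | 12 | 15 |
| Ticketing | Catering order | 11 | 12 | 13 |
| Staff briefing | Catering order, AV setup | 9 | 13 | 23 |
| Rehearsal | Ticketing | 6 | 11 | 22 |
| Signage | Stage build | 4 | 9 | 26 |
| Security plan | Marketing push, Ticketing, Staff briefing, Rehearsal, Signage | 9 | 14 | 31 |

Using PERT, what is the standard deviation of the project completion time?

te_Permits = (11 + 4·12 + 19)/6 = 78/6 = 13; σ²_Permits = ((19−11)/6)² = 1.778
te_Catering order = (2 + 4·3 + 16)/6 = 30/6 = 5; σ²_Catering order = ((16−2)/6)² = 5.444
te_AV setup = (6 + 4·12 + 18)/6 = 72/6 = 12; σ²_AV setup = ((18−6)/6)² = 4.000
te_Stage build = (12 + 4·14 + 22)/6 = 90/6 = 15; σ²_Stage build = ((22−12)/6)² = 2.778
te_Marketing push = (9 + 4·12 + 15)/6 = 72/6 = 12; σ²_Marketing push = ((15−9)/6)² = 1.000
te_Ticketing = (11 + 4·12 + 13)/6 = 72/6 = 12; σ²_Ticketing = ((13−11)/6)² = 0.111
te_Staff briefing = (9 + 4·13 + 23)/6 = 84/6 = 14; σ²_Staff briefing = ((23−9)/6)² = 5.444
te_Rehearsal = (6 + 4·11 + 22)/6 = 72/6 = 12; σ²_Rehearsal = ((22−6)/6)² = 7.111
te_Signage = (4 + 4·9 + 26)/6 = 66/6 = 11; σ²_Signage = ((26−4)/6)² = 13.444
te_Security plan = (9 + 4·14 + 31)/6 = 96/6 = 16; σ²_Security plan = ((31−9)/6)² = 13.444

Forward pass:
ES_Permits = 0; EF_Permits = 13
ES_Catering order = 13; EF_Catering order = 13+5 = 18
ES_AV setup = 13; EF_AV setup = 13+12 = 25
ES_Stage build = max(EF_Catering order=18, EF_AV setup=25) = 25; EF_Stage build = 25+15 = 40
ES_Marketing push = max(EF_Catering order=18, EF_Stage build=40) = 40; EF_Marketing push = 40+12 = 52
ES_Ticketing = 18; EF_Ticketing = 18+12 = 30
ES_Staff briefing = max(EF_Catering order=18, EF_AV setup=25) = 25; EF_Staff briefing = 25+14 = 39
ES_Rehearsal = 30; EF_Rehearsal = 30+12 = 42
ES_Signage = 40; EF_Signage = 40+11 = 51
ES_Security plan = max(EF_Marketing push=52, EF_Ticketing=30, EF_Staff briefing=39, EF_Rehearsal=42, EF_Signage=51) = 52; EF_Security plan = 52+16 = 68
Expected project duration μ = 68 days. Critical path: Permits → AV setup → Stage build → Marketing push → Security plan.

Variance along critical path = 1.778 + 4.000 + 2.778 + 1.000 + 13.444 = 23.000
σ = √23.000 = 4.796 days

4.80 days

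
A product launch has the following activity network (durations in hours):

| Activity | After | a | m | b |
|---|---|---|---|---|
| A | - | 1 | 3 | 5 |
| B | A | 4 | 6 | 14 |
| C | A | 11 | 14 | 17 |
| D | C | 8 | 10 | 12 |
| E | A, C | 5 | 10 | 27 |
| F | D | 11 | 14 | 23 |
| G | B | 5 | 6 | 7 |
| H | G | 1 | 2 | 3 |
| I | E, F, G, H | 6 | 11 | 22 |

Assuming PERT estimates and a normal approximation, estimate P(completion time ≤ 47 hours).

0.026

te_A = (1 + 4·3 + 5)/6 = 18/6 = 3; σ²_A = ((5−1)/6)² = 0.444
te_B = (4 + 4·6 + 14)/6 = 42/6 = 7; σ²_B = ((14−4)/6)² = 2.778
te_C = (11 + 4·14 + 17)/6 = 84/6 = 14; σ²_C = ((17−11)/6)² = 1.000
te_D = (8 + 4·10 + 12)/6 = 60/6 = 10; σ²_D = ((12−8)/6)² = 0.444
te_E = (5 + 4·10 + 27)/6 = 72/6 = 12; σ²_E = ((27−5)/6)² = 13.444
te_F = (11 + 4·14 + 23)/6 = 90/6 = 15; σ²_F = ((23−11)/6)² = 4.000
te_G = (5 + 4·6 + 7)/6 = 36/6 = 6; σ²_G = ((7−5)/6)² = 0.111
te_H = (1 + 4·2 + 3)/6 = 12/6 = 2; σ²_H = ((3−1)/6)² = 0.111
te_I = (6 + 4·11 + 22)/6 = 72/6 = 12; σ²_I = ((22−6)/6)² = 7.111

Forward pass:
ES_A = 0; EF_A = 3
ES_B = 3; EF_B = 3+7 = 10
ES_C = 3; EF_C = 3+14 = 17
ES_D = 17; EF_D = 17+10 = 27
ES_E = max(EF_A=3, EF_C=17) = 17; EF_E = 17+12 = 29
ES_F = 27; EF_F = 27+15 = 42
ES_G = 10; EF_G = 10+6 = 16
ES_H = 16; EF_H = 16+2 = 18
ES_I = max(EF_E=29, EF_F=42, EF_G=16, EF_H=18) = 42; EF_I = 42+12 = 54
Expected project duration μ = 54 hours. Critical path: A → C → D → F → I.

Variance along critical path = 0.444 + 1.000 + 0.444 + 4.000 + 7.111 = 13.000; σ = √13.000 = 3.606 hours.
Z = (47 − 54) / 3.606 = -1.941
P(T ≤ 47) = Φ(-1.941) ≈ 0.026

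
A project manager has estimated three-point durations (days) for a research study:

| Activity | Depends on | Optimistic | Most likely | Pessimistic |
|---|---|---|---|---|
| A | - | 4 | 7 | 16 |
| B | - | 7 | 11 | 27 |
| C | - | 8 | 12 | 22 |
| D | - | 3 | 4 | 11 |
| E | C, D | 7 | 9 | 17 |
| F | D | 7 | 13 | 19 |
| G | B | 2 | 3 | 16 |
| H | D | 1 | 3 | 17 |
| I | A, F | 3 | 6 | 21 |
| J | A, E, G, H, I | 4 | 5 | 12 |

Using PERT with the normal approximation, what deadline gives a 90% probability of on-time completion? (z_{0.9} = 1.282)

te_A = (4 + 4·7 + 16)/6 = 48/6 = 8; σ²_A = ((16−4)/6)² = 4.000
te_B = (7 + 4·11 + 27)/6 = 78/6 = 13; σ²_B = ((27−7)/6)² = 11.111
te_C = (8 + 4·12 + 22)/6 = 78/6 = 13; σ²_C = ((22−8)/6)² = 5.444
te_D = (3 + 4·4 + 11)/6 = 30/6 = 5; σ²_D = ((11−3)/6)² = 1.778
te_E = (7 + 4·9 + 17)/6 = 60/6 = 10; σ²_E = ((17−7)/6)² = 2.778
te_F = (7 + 4·13 + 19)/6 = 78/6 = 13; σ²_F = ((19−7)/6)² = 4.000
te_G = (2 + 4·3 + 16)/6 = 30/6 = 5; σ²_G = ((16−2)/6)² = 5.444
te_H = (1 + 4·3 + 17)/6 = 30/6 = 5; σ²_H = ((17−1)/6)² = 7.111
te_I = (3 + 4·6 + 21)/6 = 48/6 = 8; σ²_I = ((21−3)/6)² = 9.000
te_J = (4 + 4·5 + 12)/6 = 36/6 = 6; σ²_J = ((12−4)/6)² = 1.778

Forward pass:
ES_A = 0; EF_A = 8
ES_B = 0; EF_B = 13
ES_C = 0; EF_C = 13
ES_D = 0; EF_D = 5
ES_E = max(EF_C=13, EF_D=5) = 13; EF_E = 13+10 = 23
ES_F = 5; EF_F = 5+13 = 18
ES_G = 13; EF_G = 13+5 = 18
ES_H = 5; EF_H = 5+5 = 10
ES_I = max(EF_A=8, EF_F=18) = 18; EF_I = 18+8 = 26
ES_J = max(EF_A=8, EF_E=23, EF_G=18, EF_H=10, EF_I=26) = 26; EF_J = 26+6 = 32
Expected project duration μ = 32 days. Critical path: D → F → I → J.

Variance along critical path = 1.778 + 4.000 + 9.000 + 1.778 = 16.556; σ = 4.069 days.
D = μ + z·σ = 32 + 1.282·4.069 = 37.2 days

37.2 days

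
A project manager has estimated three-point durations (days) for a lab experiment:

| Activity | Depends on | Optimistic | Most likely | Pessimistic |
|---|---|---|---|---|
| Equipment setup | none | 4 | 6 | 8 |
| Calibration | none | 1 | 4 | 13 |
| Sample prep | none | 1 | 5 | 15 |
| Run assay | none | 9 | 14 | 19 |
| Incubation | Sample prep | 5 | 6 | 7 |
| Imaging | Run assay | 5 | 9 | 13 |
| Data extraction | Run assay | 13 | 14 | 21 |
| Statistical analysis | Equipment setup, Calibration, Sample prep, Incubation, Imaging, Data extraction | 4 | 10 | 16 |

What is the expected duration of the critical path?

39 days

te_Equipment setup = (4 + 4·6 + 8)/6 = 36/6 = 6
te_Calibration = (1 + 4·4 + 13)/6 = 30/6 = 5
te_Sample prep = (1 + 4·5 + 15)/6 = 36/6 = 6
te_Run assay = (9 + 4·14 + 19)/6 = 84/6 = 14
te_Incubation = (5 + 4·6 + 7)/6 = 36/6 = 6
te_Imaging = (5 + 4·9 + 13)/6 = 54/6 = 9
te_Data extraction = (13 + 4·14 + 21)/6 = 90/6 = 15
te_Statistical analysis = (4 + 4·10 + 16)/6 = 60/6 = 10

Forward pass:
ES_Equipment setup = 0; EF_Equipment setup = 6
ES_Calibration = 0; EF_Calibration = 5
ES_Sample prep = 0; EF_Sample prep = 6
ES_Run assay = 0; EF_Run assay = 14
ES_Incubation = 6; EF_Incubation = 6+6 = 12
ES_Imaging = 14; EF_Imaging = 14+9 = 23
ES_Data extraction = 14; EF_Data extraction = 14+15 = 29
ES_Statistical analysis = max(EF_Equipment setup=6, EF_Calibration=5, EF_Sample prep=6, EF_Incubation=12, EF_Imaging=23, EF_Data extraction=29) = 29; EF_Statistical analysis = 29+10 = 39
Expected project duration μ = 39 days. Critical path: Run assay → Data extraction → Statistical analysis.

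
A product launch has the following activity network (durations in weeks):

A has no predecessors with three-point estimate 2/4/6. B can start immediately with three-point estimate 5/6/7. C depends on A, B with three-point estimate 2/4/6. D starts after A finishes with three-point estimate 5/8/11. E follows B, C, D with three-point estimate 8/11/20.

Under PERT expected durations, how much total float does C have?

2 weeks

te_A = (2 + 4·4 + 6)/6 = 24/6 = 4
te_B = (5 + 4·6 + 7)/6 = 36/6 = 6
te_C = (2 + 4·4 + 6)/6 = 24/6 = 4
te_D = (5 + 4·8 + 11)/6 = 48/6 = 8
te_E = (8 + 4·11 + 20)/6 = 72/6 = 12

Forward pass:
ES_A = 0; EF_A = 4
ES_B = 0; EF_B = 6
ES_C = max(EF_A=4, EF_B=6) = 6; EF_C = 6+4 = 10
ES_D = 4; EF_D = 4+8 = 12
ES_E = max(EF_B=6, EF_C=10, EF_D=12) = 12; EF_E = 12+12 = 24
Expected project duration μ = 24 weeks. Critical path: A → D → E.

Backward pass:
LF_E = 24; LS_E = 24−12 = 12
LF_D = LS_E = 12; LS_D = 12−8 = 4
LF_C = LS_E = 12; LS_C = 12−4 = 8
LF_B = min(LS_C=8, LS_E=12) = 8; LS_B = 8−6 = 2
LF_A = min(LS_C=8, LS_D=4) = 4; LS_A = 4−4 = 0
Slack_C = LS_C − ES_C = 8 − 6 = 2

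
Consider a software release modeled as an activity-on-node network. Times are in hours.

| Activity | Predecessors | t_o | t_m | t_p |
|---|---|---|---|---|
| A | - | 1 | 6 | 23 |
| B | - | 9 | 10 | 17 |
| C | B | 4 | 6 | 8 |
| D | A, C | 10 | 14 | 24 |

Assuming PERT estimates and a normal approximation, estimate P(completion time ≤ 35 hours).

0.861

te_A = (1 + 4·6 + 23)/6 = 48/6 = 8; σ²_A = ((23−1)/6)² = 13.444
te_B = (9 + 4·10 + 17)/6 = 66/6 = 11; σ²_B = ((17−9)/6)² = 1.778
te_C = (4 + 4·6 + 8)/6 = 36/6 = 6; σ²_C = ((8−4)/6)² = 0.444
te_D = (10 + 4·14 + 24)/6 = 90/6 = 15; σ²_D = ((24−10)/6)² = 5.444

Forward pass:
ES_A = 0; EF_A = 8
ES_B = 0; EF_B = 11
ES_C = 11; EF_C = 11+6 = 17
ES_D = max(EF_A=8, EF_C=17) = 17; EF_D = 17+15 = 32
Expected project duration μ = 32 hours. Critical path: B → C → D.

Variance along critical path = 1.778 + 0.444 + 5.444 = 7.667; σ = √7.667 = 2.769 hours.
Z = (35 − 32) / 2.769 = 1.083
P(T ≤ 35) = Φ(1.083) ≈ 0.861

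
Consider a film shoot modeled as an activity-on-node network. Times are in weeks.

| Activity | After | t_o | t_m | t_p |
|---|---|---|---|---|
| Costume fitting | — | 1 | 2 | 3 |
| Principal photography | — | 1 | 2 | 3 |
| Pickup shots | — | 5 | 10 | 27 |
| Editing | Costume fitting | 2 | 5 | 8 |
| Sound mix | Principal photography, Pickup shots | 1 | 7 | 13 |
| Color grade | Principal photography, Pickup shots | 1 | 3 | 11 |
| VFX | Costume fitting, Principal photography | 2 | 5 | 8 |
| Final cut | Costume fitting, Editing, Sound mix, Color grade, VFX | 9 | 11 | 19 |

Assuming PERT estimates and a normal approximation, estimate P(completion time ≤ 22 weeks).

te_Costume fitting = (1 + 4·2 + 3)/6 = 12/6 = 2; σ²_Costume fitting = ((3−1)/6)² = 0.111
te_Principal photography = (1 + 4·2 + 3)/6 = 12/6 = 2; σ²_Principal photography = ((3−1)/6)² = 0.111
te_Pickup shots = (5 + 4·10 + 27)/6 = 72/6 = 12; σ²_Pickup shots = ((27−5)/6)² = 13.444
te_Editing = (2 + 4·5 + 8)/6 = 30/6 = 5; σ²_Editing = ((8−2)/6)² = 1.000
te_Sound mix = (1 + 4·7 + 13)/6 = 42/6 = 7; σ²_Sound mix = ((13−1)/6)² = 4.000
te_Color grade = (1 + 4·3 + 11)/6 = 24/6 = 4; σ²_Color grade = ((11−1)/6)² = 2.778
te_VFX = (2 + 4·5 + 8)/6 = 30/6 = 5; σ²_VFX = ((8−2)/6)² = 1.000
te_Final cut = (9 + 4·11 + 19)/6 = 72/6 = 12; σ²_Final cut = ((19−9)/6)² = 2.778

Forward pass:
ES_Costume fitting = 0; EF_Costume fitting = 2
ES_Principal photography = 0; EF_Principal photography = 2
ES_Pickup shots = 0; EF_Pickup shots = 12
ES_Editing = 2; EF_Editing = 2+5 = 7
ES_Sound mix = max(EF_Principal photography=2, EF_Pickup shots=12) = 12; EF_Sound mix = 12+7 = 19
ES_Color grade = max(EF_Principal photography=2, EF_Pickup shots=12) = 12; EF_Color grade = 12+4 = 16
ES_VFX = max(EF_Costume fitting=2, EF_Principal photography=2) = 2; EF_VFX = 2+5 = 7
ES_Final cut = max(EF_Costume fitting=2, EF_Editing=7, EF_Sound mix=19, EF_Color grade=16, EF_VFX=7) = 19; EF_Final cut = 19+12 = 31
Expected project duration μ = 31 weeks. Critical path: Pickup shots → Sound mix → Final cut.

Variance along critical path = 13.444 + 4.000 + 2.778 = 20.222; σ = √20.222 = 4.497 weeks.
Z = (22 − 31) / 4.497 = -2.001
P(T ≤ 22) = Φ(-2.001) ≈ 0.023

0.023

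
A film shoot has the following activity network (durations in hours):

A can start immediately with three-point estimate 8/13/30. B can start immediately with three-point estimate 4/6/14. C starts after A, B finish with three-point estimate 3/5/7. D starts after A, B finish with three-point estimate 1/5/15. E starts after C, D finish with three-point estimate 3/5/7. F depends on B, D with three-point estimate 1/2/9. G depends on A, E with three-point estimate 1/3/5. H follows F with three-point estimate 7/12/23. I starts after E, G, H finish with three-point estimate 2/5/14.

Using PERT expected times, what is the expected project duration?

te_A = (8 + 4·13 + 30)/6 = 90/6 = 15
te_B = (4 + 4·6 + 14)/6 = 42/6 = 7
te_C = (3 + 4·5 + 7)/6 = 30/6 = 5
te_D = (1 + 4·5 + 15)/6 = 36/6 = 6
te_E = (3 + 4·5 + 7)/6 = 30/6 = 5
te_F = (1 + 4·2 + 9)/6 = 18/6 = 3
te_G = (1 + 4·3 + 5)/6 = 18/6 = 3
te_H = (7 + 4·12 + 23)/6 = 78/6 = 13
te_I = (2 + 4·5 + 14)/6 = 36/6 = 6

Forward pass:
ES_A = 0; EF_A = 15
ES_B = 0; EF_B = 7
ES_C = max(EF_A=15, EF_B=7) = 15; EF_C = 15+5 = 20
ES_D = max(EF_A=15, EF_B=7) = 15; EF_D = 15+6 = 21
ES_E = max(EF_C=20, EF_D=21) = 21; EF_E = 21+5 = 26
ES_F = max(EF_B=7, EF_D=21) = 21; EF_F = 21+3 = 24
ES_G = max(EF_A=15, EF_E=26) = 26; EF_G = 26+3 = 29
ES_H = 24; EF_H = 24+13 = 37
ES_I = max(EF_E=26, EF_G=29, EF_H=37) = 37; EF_I = 37+6 = 43
Expected project duration μ = 43 hours. Critical path: A → D → F → H → I.

43 hours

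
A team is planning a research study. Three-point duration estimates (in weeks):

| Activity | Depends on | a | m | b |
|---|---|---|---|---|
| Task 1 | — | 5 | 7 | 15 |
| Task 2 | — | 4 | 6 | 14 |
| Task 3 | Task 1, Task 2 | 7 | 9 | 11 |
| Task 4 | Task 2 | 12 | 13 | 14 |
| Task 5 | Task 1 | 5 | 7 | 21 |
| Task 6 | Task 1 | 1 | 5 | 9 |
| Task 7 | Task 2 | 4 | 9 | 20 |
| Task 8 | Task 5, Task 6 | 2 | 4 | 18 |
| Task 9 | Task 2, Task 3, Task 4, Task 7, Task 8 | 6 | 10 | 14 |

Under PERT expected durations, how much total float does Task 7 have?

te_Task 1 = (5 + 4·7 + 15)/6 = 48/6 = 8
te_Task 2 = (4 + 4·6 + 14)/6 = 42/6 = 7
te_Task 3 = (7 + 4·9 + 11)/6 = 54/6 = 9
te_Task 4 = (12 + 4·13 + 14)/6 = 78/6 = 13
te_Task 5 = (5 + 4·7 + 21)/6 = 54/6 = 9
te_Task 6 = (1 + 4·5 + 9)/6 = 30/6 = 5
te_Task 7 = (4 + 4·9 + 20)/6 = 60/6 = 10
te_Task 8 = (2 + 4·4 + 18)/6 = 36/6 = 6
te_Task 9 = (6 + 4·10 + 14)/6 = 60/6 = 10

Forward pass:
ES_Task 1 = 0; EF_Task 1 = 8
ES_Task 2 = 0; EF_Task 2 = 7
ES_Task 3 = max(EF_Task 1=8, EF_Task 2=7) = 8; EF_Task 3 = 8+9 = 17
ES_Task 4 = 7; EF_Task 4 = 7+13 = 20
ES_Task 5 = 8; EF_Task 5 = 8+9 = 17
ES_Task 6 = 8; EF_Task 6 = 8+5 = 13
ES_Task 7 = 7; EF_Task 7 = 7+10 = 17
ES_Task 8 = max(EF_Task 5=17, EF_Task 6=13) = 17; EF_Task 8 = 17+6 = 23
ES_Task 9 = max(EF_Task 2=7, EF_Task 3=17, EF_Task 4=20, EF_Task 7=17, EF_Task 8=23) = 23; EF_Task 9 = 23+10 = 33
Expected project duration μ = 33 weeks. Critical path: Task 1 → Task 5 → Task 8 → Task 9.

Backward pass:
LF_Task 9 = 33; LS_Task 9 = 33−10 = 23
LF_Task 8 = LS_Task 9 = 23; LS_Task 8 = 23−6 = 17
LF_Task 7 = LS_Task 9 = 23; LS_Task 7 = 23−10 = 13
LF_Task 6 = LS_Task 8 = 17; LS_Task 6 = 17−5 = 12
LF_Task 5 = LS_Task 8 = 17; LS_Task 5 = 17−9 = 8
LF_Task 4 = LS_Task 9 = 23; LS_Task 4 = 23−13 = 10
LF_Task 3 = LS_Task 9 = 23; LS_Task 3 = 23−9 = 14
LF_Task 2 = min(LS_Task 3=14, LS_Task 4=10, LS_Task 7=13, LS_Task 9=23) = 10; LS_Task 2 = 10−7 = 3
LF_Task 1 = min(LS_Task 3=14, LS_Task 5=8, LS_Task 6=12) = 8; LS_Task 1 = 8−8 = 0
Slack_Task 7 = LS_Task 7 − ES_Task 7 = 13 − 7 = 6

6 weeks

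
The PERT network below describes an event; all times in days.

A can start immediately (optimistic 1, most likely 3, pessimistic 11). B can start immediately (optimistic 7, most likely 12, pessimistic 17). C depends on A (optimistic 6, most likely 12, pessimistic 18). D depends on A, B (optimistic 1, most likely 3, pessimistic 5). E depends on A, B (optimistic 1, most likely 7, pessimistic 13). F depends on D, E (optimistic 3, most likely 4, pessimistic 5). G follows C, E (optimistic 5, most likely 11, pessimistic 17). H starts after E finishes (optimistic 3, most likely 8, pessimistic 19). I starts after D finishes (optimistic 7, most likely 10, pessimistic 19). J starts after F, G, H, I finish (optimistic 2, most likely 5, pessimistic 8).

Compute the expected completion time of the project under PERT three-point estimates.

te_A = (1 + 4·3 + 11)/6 = 24/6 = 4
te_B = (7 + 4·12 + 17)/6 = 72/6 = 12
te_C = (6 + 4·12 + 18)/6 = 72/6 = 12
te_D = (1 + 4·3 + 5)/6 = 18/6 = 3
te_E = (1 + 4·7 + 13)/6 = 42/6 = 7
te_F = (3 + 4·4 + 5)/6 = 24/6 = 4
te_G = (5 + 4·11 + 17)/6 = 66/6 = 11
te_H = (3 + 4·8 + 19)/6 = 54/6 = 9
te_I = (7 + 4·10 + 19)/6 = 66/6 = 11
te_J = (2 + 4·5 + 8)/6 = 30/6 = 5

Forward pass:
ES_A = 0; EF_A = 4
ES_B = 0; EF_B = 12
ES_C = 4; EF_C = 4+12 = 16
ES_D = max(EF_A=4, EF_B=12) = 12; EF_D = 12+3 = 15
ES_E = max(EF_A=4, EF_B=12) = 12; EF_E = 12+7 = 19
ES_F = max(EF_D=15, EF_E=19) = 19; EF_F = 19+4 = 23
ES_G = max(EF_C=16, EF_E=19) = 19; EF_G = 19+11 = 30
ES_H = 19; EF_H = 19+9 = 28
ES_I = 15; EF_I = 15+11 = 26
ES_J = max(EF_F=23, EF_G=30, EF_H=28, EF_I=26) = 30; EF_J = 30+5 = 35
Expected project duration μ = 35 days. Critical path: B → E → G → J.

35 days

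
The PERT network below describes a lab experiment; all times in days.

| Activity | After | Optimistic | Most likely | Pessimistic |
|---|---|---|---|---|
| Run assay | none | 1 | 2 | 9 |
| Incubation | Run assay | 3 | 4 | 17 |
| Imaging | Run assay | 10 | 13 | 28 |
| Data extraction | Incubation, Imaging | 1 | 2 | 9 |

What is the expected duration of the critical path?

21 days

te_Run assay = (1 + 4·2 + 9)/6 = 18/6 = 3
te_Incubation = (3 + 4·4 + 17)/6 = 36/6 = 6
te_Imaging = (10 + 4·13 + 28)/6 = 90/6 = 15
te_Data extraction = (1 + 4·2 + 9)/6 = 18/6 = 3

Forward pass:
ES_Run assay = 0; EF_Run assay = 3
ES_Incubation = 3; EF_Incubation = 3+6 = 9
ES_Imaging = 3; EF_Imaging = 3+15 = 18
ES_Data extraction = max(EF_Incubation=9, EF_Imaging=18) = 18; EF_Data extraction = 18+3 = 21
Expected project duration μ = 21 days. Critical path: Run assay → Imaging → Data extraction.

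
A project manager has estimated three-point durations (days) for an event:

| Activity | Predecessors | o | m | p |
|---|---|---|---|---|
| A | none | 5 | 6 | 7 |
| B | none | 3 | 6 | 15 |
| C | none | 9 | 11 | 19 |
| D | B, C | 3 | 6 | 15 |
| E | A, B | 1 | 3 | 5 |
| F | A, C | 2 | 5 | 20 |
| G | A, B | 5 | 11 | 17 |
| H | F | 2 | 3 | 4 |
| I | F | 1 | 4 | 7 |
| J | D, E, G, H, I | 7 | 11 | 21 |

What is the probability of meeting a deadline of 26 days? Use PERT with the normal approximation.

0.018

te_A = (5 + 4·6 + 7)/6 = 36/6 = 6; σ²_A = ((7−5)/6)² = 0.111
te_B = (3 + 4·6 + 15)/6 = 42/6 = 7; σ²_B = ((15−3)/6)² = 4.000
te_C = (9 + 4·11 + 19)/6 = 72/6 = 12; σ²_C = ((19−9)/6)² = 2.778
te_D = (3 + 4·6 + 15)/6 = 42/6 = 7; σ²_D = ((15−3)/6)² = 4.000
te_E = (1 + 4·3 + 5)/6 = 18/6 = 3; σ²_E = ((5−1)/6)² = 0.444
te_F = (2 + 4·5 + 20)/6 = 42/6 = 7; σ²_F = ((20−2)/6)² = 9.000
te_G = (5 + 4·11 + 17)/6 = 66/6 = 11; σ²_G = ((17−5)/6)² = 4.000
te_H = (2 + 4·3 + 4)/6 = 18/6 = 3; σ²_H = ((4−2)/6)² = 0.111
te_I = (1 + 4·4 + 7)/6 = 24/6 = 4; σ²_I = ((7−1)/6)² = 1.000
te_J = (7 + 4·11 + 21)/6 = 72/6 = 12; σ²_J = ((21−7)/6)² = 5.444

Forward pass:
ES_A = 0; EF_A = 6
ES_B = 0; EF_B = 7
ES_C = 0; EF_C = 12
ES_D = max(EF_B=7, EF_C=12) = 12; EF_D = 12+7 = 19
ES_E = max(EF_A=6, EF_B=7) = 7; EF_E = 7+3 = 10
ES_F = max(EF_A=6, EF_C=12) = 12; EF_F = 12+7 = 19
ES_G = max(EF_A=6, EF_B=7) = 7; EF_G = 7+11 = 18
ES_H = 19; EF_H = 19+3 = 22
ES_I = 19; EF_I = 19+4 = 23
ES_J = max(EF_D=19, EF_E=10, EF_G=18, EF_H=22, EF_I=23) = 23; EF_J = 23+12 = 35
Expected project duration μ = 35 days. Critical path: C → F → I → J.

Variance along critical path = 2.778 + 9.000 + 1.000 + 5.444 = 18.222; σ = √18.222 = 4.269 days.
Z = (26 − 35) / 4.269 = -2.108
P(T ≤ 26) = Φ(-2.108) ≈ 0.018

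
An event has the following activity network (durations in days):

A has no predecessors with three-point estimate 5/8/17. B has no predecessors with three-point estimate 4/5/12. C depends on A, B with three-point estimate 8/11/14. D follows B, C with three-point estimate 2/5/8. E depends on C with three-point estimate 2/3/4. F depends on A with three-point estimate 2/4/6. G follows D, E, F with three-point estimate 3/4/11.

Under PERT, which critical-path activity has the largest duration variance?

A

te_A = (5 + 4·8 + 17)/6 = 54/6 = 9; σ²_A = ((17−5)/6)² = 4.000
te_B = (4 + 4·5 + 12)/6 = 36/6 = 6; σ²_B = ((12−4)/6)² = 1.778
te_C = (8 + 4·11 + 14)/6 = 66/6 = 11; σ²_C = ((14−8)/6)² = 1.000
te_D = (2 + 4·5 + 8)/6 = 30/6 = 5; σ²_D = ((8−2)/6)² = 1.000
te_E = (2 + 4·3 + 4)/6 = 18/6 = 3; σ²_E = ((4−2)/6)² = 0.111
te_F = (2 + 4·4 + 6)/6 = 24/6 = 4; σ²_F = ((6−2)/6)² = 0.444
te_G = (3 + 4·4 + 11)/6 = 30/6 = 5; σ²_G = ((11−3)/6)² = 1.778

Forward pass:
ES_A = 0; EF_A = 9
ES_B = 0; EF_B = 6
ES_C = max(EF_A=9, EF_B=6) = 9; EF_C = 9+11 = 20
ES_D = max(EF_B=6, EF_C=20) = 20; EF_D = 20+5 = 25
ES_E = 20; EF_E = 20+3 = 23
ES_F = 9; EF_F = 9+4 = 13
ES_G = max(EF_D=25, EF_E=23, EF_F=13) = 25; EF_G = 25+5 = 30
Expected project duration μ = 30 days. Critical path: A → C → D → G.

Variances on critical path: σ²_A=4.000, σ²_C=1.000, σ²_D=1.000, σ²_G=1.778.
Largest is σ²_A = 4.000.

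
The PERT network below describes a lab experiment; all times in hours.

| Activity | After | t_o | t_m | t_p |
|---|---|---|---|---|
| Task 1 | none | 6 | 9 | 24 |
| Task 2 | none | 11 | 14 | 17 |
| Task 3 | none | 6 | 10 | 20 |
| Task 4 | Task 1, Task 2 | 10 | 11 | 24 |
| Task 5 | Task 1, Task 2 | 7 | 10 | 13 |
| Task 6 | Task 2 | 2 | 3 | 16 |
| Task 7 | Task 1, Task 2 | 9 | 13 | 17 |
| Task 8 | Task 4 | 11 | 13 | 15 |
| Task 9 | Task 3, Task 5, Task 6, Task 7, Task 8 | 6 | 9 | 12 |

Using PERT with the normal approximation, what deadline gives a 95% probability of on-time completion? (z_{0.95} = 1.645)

53.6 hours

te_Task 1 = (6 + 4·9 + 24)/6 = 66/6 = 11; σ²_Task 1 = ((24−6)/6)² = 9.000
te_Task 2 = (11 + 4·14 + 17)/6 = 84/6 = 14; σ²_Task 2 = ((17−11)/6)² = 1.000
te_Task 3 = (6 + 4·10 + 20)/6 = 66/6 = 11; σ²_Task 3 = ((20−6)/6)² = 5.444
te_Task 4 = (10 + 4·11 + 24)/6 = 78/6 = 13; σ²_Task 4 = ((24−10)/6)² = 5.444
te_Task 5 = (7 + 4·10 + 13)/6 = 60/6 = 10; σ²_Task 5 = ((13−7)/6)² = 1.000
te_Task 6 = (2 + 4·3 + 16)/6 = 30/6 = 5; σ²_Task 6 = ((16−2)/6)² = 5.444
te_Task 7 = (9 + 4·13 + 17)/6 = 78/6 = 13; σ²_Task 7 = ((17−9)/6)² = 1.778
te_Task 8 = (11 + 4·13 + 15)/6 = 78/6 = 13; σ²_Task 8 = ((15−11)/6)² = 0.444
te_Task 9 = (6 + 4·9 + 12)/6 = 54/6 = 9; σ²_Task 9 = ((12−6)/6)² = 1.000

Forward pass:
ES_Task 1 = 0; EF_Task 1 = 11
ES_Task 2 = 0; EF_Task 2 = 14
ES_Task 3 = 0; EF_Task 3 = 11
ES_Task 4 = max(EF_Task 1=11, EF_Task 2=14) = 14; EF_Task 4 = 14+13 = 27
ES_Task 5 = max(EF_Task 1=11, EF_Task 2=14) = 14; EF_Task 5 = 14+10 = 24
ES_Task 6 = 14; EF_Task 6 = 14+5 = 19
ES_Task 7 = max(EF_Task 1=11, EF_Task 2=14) = 14; EF_Task 7 = 14+13 = 27
ES_Task 8 = 27; EF_Task 8 = 27+13 = 40
ES_Task 9 = max(EF_Task 3=11, EF_Task 5=24, EF_Task 6=19, EF_Task 7=27, EF_Task 8=40) = 40; EF_Task 9 = 40+9 = 49
Expected project duration μ = 49 hours. Critical path: Task 2 → Task 4 → Task 8 → Task 9.

Variance along critical path = 1.000 + 5.444 + 0.444 + 1.000 = 7.889; σ = 2.809 hours.
D = μ + z·σ = 49 + 1.645·2.809 = 53.6 hours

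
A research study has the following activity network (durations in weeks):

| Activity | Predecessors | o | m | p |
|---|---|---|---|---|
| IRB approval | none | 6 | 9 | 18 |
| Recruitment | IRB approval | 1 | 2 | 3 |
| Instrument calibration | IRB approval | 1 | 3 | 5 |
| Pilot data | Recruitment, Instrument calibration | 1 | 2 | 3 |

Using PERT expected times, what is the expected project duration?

te_IRB approval = (6 + 4·9 + 18)/6 = 60/6 = 10
te_Recruitment = (1 + 4·2 + 3)/6 = 12/6 = 2
te_Instrument calibration = (1 + 4·3 + 5)/6 = 18/6 = 3
te_Pilot data = (1 + 4·2 + 3)/6 = 12/6 = 2

Forward pass:
ES_IRB approval = 0; EF_IRB approval = 10
ES_Recruitment = 10; EF_Recruitment = 10+2 = 12
ES_Instrument calibration = 10; EF_Instrument calibration = 10+3 = 13
ES_Pilot data = max(EF_Recruitment=12, EF_Instrument calibration=13) = 13; EF_Pilot data = 13+2 = 15
Expected project duration μ = 15 weeks. Critical path: IRB approval → Instrument calibration → Pilot data.

15 weeks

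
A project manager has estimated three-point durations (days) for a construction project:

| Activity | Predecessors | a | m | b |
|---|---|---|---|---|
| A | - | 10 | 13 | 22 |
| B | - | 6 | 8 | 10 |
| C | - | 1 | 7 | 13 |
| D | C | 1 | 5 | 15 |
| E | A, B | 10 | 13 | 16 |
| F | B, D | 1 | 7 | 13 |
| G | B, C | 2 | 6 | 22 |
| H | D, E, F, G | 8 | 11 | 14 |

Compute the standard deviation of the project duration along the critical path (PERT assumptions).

te_A = (10 + 4·13 + 22)/6 = 84/6 = 14; σ²_A = ((22−10)/6)² = 4.000
te_B = (6 + 4·8 + 10)/6 = 48/6 = 8; σ²_B = ((10−6)/6)² = 0.444
te_C = (1 + 4·7 + 13)/6 = 42/6 = 7; σ²_C = ((13−1)/6)² = 4.000
te_D = (1 + 4·5 + 15)/6 = 36/6 = 6; σ²_D = ((15−1)/6)² = 5.444
te_E = (10 + 4·13 + 16)/6 = 78/6 = 13; σ²_E = ((16−10)/6)² = 1.000
te_F = (1 + 4·7 + 13)/6 = 42/6 = 7; σ²_F = ((13−1)/6)² = 4.000
te_G = (2 + 4·6 + 22)/6 = 48/6 = 8; σ²_G = ((22−2)/6)² = 11.111
te_H = (8 + 4·11 + 14)/6 = 66/6 = 11; σ²_H = ((14−8)/6)² = 1.000

Forward pass:
ES_A = 0; EF_A = 14
ES_B = 0; EF_B = 8
ES_C = 0; EF_C = 7
ES_D = 7; EF_D = 7+6 = 13
ES_E = max(EF_A=14, EF_B=8) = 14; EF_E = 14+13 = 27
ES_F = max(EF_B=8, EF_D=13) = 13; EF_F = 13+7 = 20
ES_G = max(EF_B=8, EF_C=7) = 8; EF_G = 8+8 = 16
ES_H = max(EF_D=13, EF_E=27, EF_F=20, EF_G=16) = 27; EF_H = 27+11 = 38
Expected project duration μ = 38 days. Critical path: A → E → H.

Variance along critical path = 4.000 + 1.000 + 1.000 = 6.000
σ = √6.000 = 2.449 days

2.45 days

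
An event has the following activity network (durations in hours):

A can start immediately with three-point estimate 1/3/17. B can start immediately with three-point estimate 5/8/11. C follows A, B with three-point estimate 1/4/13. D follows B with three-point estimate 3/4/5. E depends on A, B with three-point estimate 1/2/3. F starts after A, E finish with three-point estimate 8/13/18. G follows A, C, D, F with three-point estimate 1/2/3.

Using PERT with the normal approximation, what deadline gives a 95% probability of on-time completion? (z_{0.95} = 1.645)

28.3 hours

te_A = (1 + 4·3 + 17)/6 = 30/6 = 5; σ²_A = ((17−1)/6)² = 7.111
te_B = (5 + 4·8 + 11)/6 = 48/6 = 8; σ²_B = ((11−5)/6)² = 1.000
te_C = (1 + 4·4 + 13)/6 = 30/6 = 5; σ²_C = ((13−1)/6)² = 4.000
te_D = (3 + 4·4 + 5)/6 = 24/6 = 4; σ²_D = ((5−3)/6)² = 0.111
te_E = (1 + 4·2 + 3)/6 = 12/6 = 2; σ²_E = ((3−1)/6)² = 0.111
te_F = (8 + 4·13 + 18)/6 = 78/6 = 13; σ²_F = ((18−8)/6)² = 2.778
te_G = (1 + 4·2 + 3)/6 = 12/6 = 2; σ²_G = ((3−1)/6)² = 0.111

Forward pass:
ES_A = 0; EF_A = 5
ES_B = 0; EF_B = 8
ES_C = max(EF_A=5, EF_B=8) = 8; EF_C = 8+5 = 13
ES_D = 8; EF_D = 8+4 = 12
ES_E = max(EF_A=5, EF_B=8) = 8; EF_E = 8+2 = 10
ES_F = max(EF_A=5, EF_E=10) = 10; EF_F = 10+13 = 23
ES_G = max(EF_A=5, EF_C=13, EF_D=12, EF_F=23) = 23; EF_G = 23+2 = 25
Expected project duration μ = 25 hours. Critical path: B → E → F → G.

Variance along critical path = 1.000 + 0.111 + 2.778 + 0.111 = 4.000; σ = 2.000 hours.
D = μ + z·σ = 25 + 1.645·2.000 = 28.3 hours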